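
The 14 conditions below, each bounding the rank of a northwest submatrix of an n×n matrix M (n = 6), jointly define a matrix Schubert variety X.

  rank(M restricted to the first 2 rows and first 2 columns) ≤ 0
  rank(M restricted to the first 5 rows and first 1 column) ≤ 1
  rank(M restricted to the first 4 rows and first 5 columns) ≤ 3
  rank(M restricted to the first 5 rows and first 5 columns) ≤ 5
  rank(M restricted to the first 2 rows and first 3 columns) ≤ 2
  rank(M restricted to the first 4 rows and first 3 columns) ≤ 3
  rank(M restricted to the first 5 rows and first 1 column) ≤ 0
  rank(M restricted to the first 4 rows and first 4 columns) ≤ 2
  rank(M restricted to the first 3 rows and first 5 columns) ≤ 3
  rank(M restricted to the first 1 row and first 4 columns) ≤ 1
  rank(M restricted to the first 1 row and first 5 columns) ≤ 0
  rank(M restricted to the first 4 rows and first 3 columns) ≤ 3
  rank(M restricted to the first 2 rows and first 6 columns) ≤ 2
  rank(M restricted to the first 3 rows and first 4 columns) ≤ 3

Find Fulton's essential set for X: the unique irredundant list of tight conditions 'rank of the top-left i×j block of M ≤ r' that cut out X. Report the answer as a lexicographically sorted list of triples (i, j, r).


The tightest implied rank at each (i,j), from the 14 conditions:

  i=1: 0, 0, 0, 0, 0, 1
  i=2: 0, 0, 1, 1, 1, 2
  i=3: 0, 1, 2, 2, 2, 3
  i=4: 0, 1, 2, 2, 3, 4
  i=5: 0, 1, 2, 3, 4, 5
  i=6: 1, 2, 3, 4, 5, 6

reading off 1-entries of Δ²R: w = (6, 3, 2, 5, 4, 1).

ℓ(w)=11; the 4 essential cells (i,j,r):

[(1, 5, 0), (2, 2, 0), (4, 4, 2), (5, 1, 0)]


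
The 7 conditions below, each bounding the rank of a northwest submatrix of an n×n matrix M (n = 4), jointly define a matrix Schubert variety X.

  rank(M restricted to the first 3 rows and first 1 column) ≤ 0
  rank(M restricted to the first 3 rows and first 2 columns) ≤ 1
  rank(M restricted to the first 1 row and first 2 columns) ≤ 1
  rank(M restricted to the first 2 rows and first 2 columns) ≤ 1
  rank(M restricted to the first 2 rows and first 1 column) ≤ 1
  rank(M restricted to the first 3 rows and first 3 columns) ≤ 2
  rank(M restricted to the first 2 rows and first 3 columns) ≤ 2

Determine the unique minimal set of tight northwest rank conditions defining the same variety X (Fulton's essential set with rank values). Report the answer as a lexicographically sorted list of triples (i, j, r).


Computing R[i][j] = min implied NW-rank bound (n=4, 7 conditions):

  R[1]: 0 | 1 | 1 | 1
  R[2]: 0 | 1 | 2 | 2
  R[3]: 0 | 1 | 2 | 3
  R[4]: 1 | 2 | 3 | 4

so w = (2, 3, 4, 1).

D(w) has 3 cells with 1 SE-corner; essential set:

[(3, 1, 0)]


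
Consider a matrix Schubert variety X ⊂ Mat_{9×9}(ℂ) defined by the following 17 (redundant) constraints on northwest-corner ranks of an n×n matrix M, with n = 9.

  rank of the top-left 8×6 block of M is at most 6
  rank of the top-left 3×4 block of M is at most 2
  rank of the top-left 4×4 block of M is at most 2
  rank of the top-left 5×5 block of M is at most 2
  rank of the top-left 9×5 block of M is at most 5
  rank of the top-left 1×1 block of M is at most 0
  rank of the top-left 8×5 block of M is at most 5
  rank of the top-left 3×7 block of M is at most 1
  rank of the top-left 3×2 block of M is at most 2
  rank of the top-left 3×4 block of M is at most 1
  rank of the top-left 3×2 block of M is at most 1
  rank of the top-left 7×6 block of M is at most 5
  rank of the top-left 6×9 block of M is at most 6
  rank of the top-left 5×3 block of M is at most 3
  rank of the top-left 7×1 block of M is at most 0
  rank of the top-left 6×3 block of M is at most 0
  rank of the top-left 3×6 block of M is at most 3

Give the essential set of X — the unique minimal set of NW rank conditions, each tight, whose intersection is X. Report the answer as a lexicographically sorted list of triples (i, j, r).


The tightest implied rank at each (i,j), from the 17 conditions:

  R[1]: 0 | 0 | 0 | 1 | 1 | 1 | 1 | 1 | 1
  R[2]: 0 | 0 | 0 | 1 | 1 | 1 | 1 | 2 | 2
  R[3]: 0 | 0 | 0 | 1 | 1 | 1 | 1 | 2 | 3
  R[4]: 0 | 0 | 0 | 1 | 2 | 2 | 2 | 3 | 4
  R[5]: 0 | 0 | 0 | 1 | 2 | 3 | 3 | 4 | 5
  R[6]: 0 | 0 | 0 | 1 | 2 | 3 | 4 | 5 | 6
  R[7]: 0 | 1 | 1 | 2 | 3 | 4 | 5 | 6 | 7
  R[8]: 1 | 2 | 2 | 3 | 4 | 5 | 6 | 7 | 8
  R[9]: 1 | 2 | 3 | 4 | 5 | 6 | 7 | 8 | 9

the unique w with this rank table is (4, 8, 9, 5, 6, 7, 2, 1, 3).

Fulton essential set (3 of the 25 Rothe cells):

[(3, 7, 1), (6, 3, 0), (7, 1, 0)]


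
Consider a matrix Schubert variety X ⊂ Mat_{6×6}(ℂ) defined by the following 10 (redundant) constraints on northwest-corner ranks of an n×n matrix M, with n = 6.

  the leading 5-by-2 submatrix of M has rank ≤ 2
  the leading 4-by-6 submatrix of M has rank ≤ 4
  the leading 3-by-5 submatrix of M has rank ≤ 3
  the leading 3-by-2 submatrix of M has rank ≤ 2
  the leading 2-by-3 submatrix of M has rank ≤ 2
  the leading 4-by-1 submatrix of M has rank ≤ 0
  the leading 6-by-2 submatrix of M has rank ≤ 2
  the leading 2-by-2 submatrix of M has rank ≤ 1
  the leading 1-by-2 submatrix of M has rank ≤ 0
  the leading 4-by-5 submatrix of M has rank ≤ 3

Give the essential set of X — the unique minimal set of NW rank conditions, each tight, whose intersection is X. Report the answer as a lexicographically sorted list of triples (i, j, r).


Recovering R(i,j) via the rank-extension bound from the 10 conditions:

  0, 0, 1, 1, 1, 1
  0, 1, 2, 2, 2, 2
  0, 1, 2, 3, 3, 3
  0, 1, 2, 3, 3, 4
  1, 2, 3, 4, 4, 5
  1, 2, 3, 4, 5, 6

hence w(1..6) = (3, 2, 4, 6, 1, 5).

Rothe diagram D(w) (6 cells), 3 SE-corners (essential conditions):

[(1, 2, 0), (4, 1, 0), (4, 5, 3)]


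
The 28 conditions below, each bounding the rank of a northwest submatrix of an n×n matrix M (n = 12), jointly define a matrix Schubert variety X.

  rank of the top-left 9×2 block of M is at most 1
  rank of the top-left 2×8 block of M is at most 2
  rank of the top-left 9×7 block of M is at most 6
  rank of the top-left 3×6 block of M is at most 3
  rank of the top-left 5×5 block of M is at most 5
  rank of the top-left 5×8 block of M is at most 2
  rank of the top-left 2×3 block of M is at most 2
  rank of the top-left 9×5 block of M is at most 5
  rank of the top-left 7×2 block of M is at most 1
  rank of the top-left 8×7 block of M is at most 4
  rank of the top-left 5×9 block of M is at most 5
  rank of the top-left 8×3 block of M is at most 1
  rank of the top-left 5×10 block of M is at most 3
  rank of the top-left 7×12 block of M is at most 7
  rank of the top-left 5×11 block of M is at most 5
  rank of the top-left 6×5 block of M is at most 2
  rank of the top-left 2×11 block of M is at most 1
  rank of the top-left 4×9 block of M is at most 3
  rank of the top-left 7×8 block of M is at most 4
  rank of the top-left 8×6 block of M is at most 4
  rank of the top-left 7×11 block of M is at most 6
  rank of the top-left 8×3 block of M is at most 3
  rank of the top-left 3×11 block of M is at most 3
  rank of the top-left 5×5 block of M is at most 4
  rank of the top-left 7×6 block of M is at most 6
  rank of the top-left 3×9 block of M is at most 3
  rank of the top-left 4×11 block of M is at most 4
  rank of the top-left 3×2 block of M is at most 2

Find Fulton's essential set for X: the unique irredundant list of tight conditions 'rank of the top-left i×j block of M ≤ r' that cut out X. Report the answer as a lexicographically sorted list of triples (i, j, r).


Reconstructing r_w from the 28 given conditions:

  i=1: 1 1 1 1 1 1 1 1 1 1 1 1
  i=2: 1 1 1 1 1 1 1 1 1 1 1 2
  i=3: 1 1 1 2 2 2 2 2 2 2 2 3
  i=4: 1 1 1 2 2 2 2 2 3 3 3 4
  i=5: 1 1 1 2 2 2 2 2 3 3 4 5
  i=6: 1 1 1 2 2 3 3 3 4 4 5 6
  i=7: 1 1 1 2 3 4 4 4 5 5 6 7
  i=8: 1 1 1 2 3 4 4 5 6 6 7 8
  i=9: 1 1 2 3 4 5 5 6 7 7 8 9
  i=10: 1 2 3 4 5 6 6 7 8 8 9 10
  i=11: 1 2 3 4 5 6 7 8 9 9 10 11
  i=12: 1 2 3 4 5 6 7 8 9 10 11 12

so w = (1, 12, 4, 9, 11, 6, 5, 8, 3, 2, 7, 10).

Fulton essential set (7 of the 34 Rothe cells):

[(2, 11, 1), (5, 8, 2), (5, 10, 3), (6, 5, 2), (8, 3, 1), (8, 7, 4), (9, 2, 1)]


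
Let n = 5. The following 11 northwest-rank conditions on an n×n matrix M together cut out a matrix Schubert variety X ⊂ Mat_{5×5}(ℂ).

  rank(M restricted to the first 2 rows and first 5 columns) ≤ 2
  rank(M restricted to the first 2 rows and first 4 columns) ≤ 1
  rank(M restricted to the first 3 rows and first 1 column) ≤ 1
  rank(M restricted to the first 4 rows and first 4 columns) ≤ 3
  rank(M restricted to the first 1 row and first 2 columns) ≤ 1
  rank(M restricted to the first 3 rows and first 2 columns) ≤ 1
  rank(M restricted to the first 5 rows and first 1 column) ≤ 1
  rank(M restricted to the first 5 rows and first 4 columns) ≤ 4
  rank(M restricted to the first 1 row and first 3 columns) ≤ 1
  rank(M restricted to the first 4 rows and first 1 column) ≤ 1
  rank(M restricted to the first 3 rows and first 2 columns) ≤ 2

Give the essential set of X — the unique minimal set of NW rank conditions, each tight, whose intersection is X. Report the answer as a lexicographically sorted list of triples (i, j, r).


Propagating the 11 rank bounds to every northwest block:

  1 1 1 1 1
  1 1 1 1 2
  1 1 2 2 3
  1 2 3 3 4
  1 2 3 4 5

the unique w with this rank table is (1, 5, 3, 2, 4).

D(w) has 4 cells with 2 SE-corners; essential set:

[(2, 4, 1), (3, 2, 1)]


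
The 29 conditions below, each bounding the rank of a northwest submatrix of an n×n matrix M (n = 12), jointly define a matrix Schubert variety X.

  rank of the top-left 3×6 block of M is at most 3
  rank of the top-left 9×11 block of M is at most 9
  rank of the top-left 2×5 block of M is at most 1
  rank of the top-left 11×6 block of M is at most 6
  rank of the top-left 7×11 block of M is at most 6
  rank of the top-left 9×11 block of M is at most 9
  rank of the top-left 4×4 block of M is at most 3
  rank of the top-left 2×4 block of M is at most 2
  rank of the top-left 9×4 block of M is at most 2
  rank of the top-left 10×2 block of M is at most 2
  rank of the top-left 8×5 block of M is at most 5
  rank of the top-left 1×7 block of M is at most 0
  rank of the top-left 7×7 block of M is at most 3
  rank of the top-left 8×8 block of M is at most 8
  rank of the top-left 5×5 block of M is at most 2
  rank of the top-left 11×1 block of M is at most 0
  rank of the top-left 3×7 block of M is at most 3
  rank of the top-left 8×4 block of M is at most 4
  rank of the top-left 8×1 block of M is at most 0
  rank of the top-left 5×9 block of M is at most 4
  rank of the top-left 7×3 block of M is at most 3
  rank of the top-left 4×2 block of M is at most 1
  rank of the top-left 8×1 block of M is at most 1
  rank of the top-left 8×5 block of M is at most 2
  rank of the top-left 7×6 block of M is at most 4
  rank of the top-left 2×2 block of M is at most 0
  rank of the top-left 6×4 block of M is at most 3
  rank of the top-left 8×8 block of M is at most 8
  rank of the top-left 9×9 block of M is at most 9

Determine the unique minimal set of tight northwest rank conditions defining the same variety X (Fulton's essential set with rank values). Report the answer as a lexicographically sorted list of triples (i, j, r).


Reconstructing r_w from the 29 given conditions:

  i=1: 0 | 0 | 0 | 0 | 0 | 0 | 0 | 1 | 1 | 1 | 1 | 1
  i=2: 0 | 0 | 1 | 1 | 1 | 1 | 1 | 2 | 2 | 2 | 2 | 2
  i=3: 0 | 1 | 2 | 2 | 2 | 2 | 2 | 3 | 3 | 3 | 3 | 3
  i=4: 0 | 1 | 2 | 2 | 2 | 3 | 3 | 4 | 4 | 4 | 4 | 4
  i=5: 0 | 1 | 2 | 2 | 2 | 3 | 3 | 4 | 4 | 5 | 5 | 5
  i=6: 0 | 1 | 2 | 2 | 2 | 3 | 3 | 4 | 5 | 6 | 6 | 6
  i=7: 0 | 1 | 2 | 2 | 2 | 3 | 3 | 4 | 5 | 6 | 6 | 7
  i=8: 0 | 1 | 2 | 2 | 2 | 3 | 4 | 5 | 6 | 7 | 7 | 8
  i=9: 0 | 1 | 2 | 2 | 3 | 4 | 5 | 6 | 7 | 8 | 8 | 9
  i=10: 0 | 1 | 2 | 3 | 4 | 5 | 6 | 7 | 8 | 9 | 9 | 10
  i=11: 0 | 1 | 2 | 3 | 4 | 5 | 6 | 7 | 8 | 9 | 10 | 11
  i=12: 1 | 2 | 3 | 4 | 5 | 6 | 7 | 8 | 9 | 10 | 11 | 12

giving w = (8, 3, 2, 6, 10, 9, 12, 7, 5, 4, 11, 1) via Δ²R.

D(w) has 34 cells with 8 SE-corners; essential set:

[(1, 7, 0), (2, 2, 0), (5, 9, 4), (7, 7, 3), (7, 11, 6), (8, 5, 2), (9, 4, 2), (11, 1, 0)]


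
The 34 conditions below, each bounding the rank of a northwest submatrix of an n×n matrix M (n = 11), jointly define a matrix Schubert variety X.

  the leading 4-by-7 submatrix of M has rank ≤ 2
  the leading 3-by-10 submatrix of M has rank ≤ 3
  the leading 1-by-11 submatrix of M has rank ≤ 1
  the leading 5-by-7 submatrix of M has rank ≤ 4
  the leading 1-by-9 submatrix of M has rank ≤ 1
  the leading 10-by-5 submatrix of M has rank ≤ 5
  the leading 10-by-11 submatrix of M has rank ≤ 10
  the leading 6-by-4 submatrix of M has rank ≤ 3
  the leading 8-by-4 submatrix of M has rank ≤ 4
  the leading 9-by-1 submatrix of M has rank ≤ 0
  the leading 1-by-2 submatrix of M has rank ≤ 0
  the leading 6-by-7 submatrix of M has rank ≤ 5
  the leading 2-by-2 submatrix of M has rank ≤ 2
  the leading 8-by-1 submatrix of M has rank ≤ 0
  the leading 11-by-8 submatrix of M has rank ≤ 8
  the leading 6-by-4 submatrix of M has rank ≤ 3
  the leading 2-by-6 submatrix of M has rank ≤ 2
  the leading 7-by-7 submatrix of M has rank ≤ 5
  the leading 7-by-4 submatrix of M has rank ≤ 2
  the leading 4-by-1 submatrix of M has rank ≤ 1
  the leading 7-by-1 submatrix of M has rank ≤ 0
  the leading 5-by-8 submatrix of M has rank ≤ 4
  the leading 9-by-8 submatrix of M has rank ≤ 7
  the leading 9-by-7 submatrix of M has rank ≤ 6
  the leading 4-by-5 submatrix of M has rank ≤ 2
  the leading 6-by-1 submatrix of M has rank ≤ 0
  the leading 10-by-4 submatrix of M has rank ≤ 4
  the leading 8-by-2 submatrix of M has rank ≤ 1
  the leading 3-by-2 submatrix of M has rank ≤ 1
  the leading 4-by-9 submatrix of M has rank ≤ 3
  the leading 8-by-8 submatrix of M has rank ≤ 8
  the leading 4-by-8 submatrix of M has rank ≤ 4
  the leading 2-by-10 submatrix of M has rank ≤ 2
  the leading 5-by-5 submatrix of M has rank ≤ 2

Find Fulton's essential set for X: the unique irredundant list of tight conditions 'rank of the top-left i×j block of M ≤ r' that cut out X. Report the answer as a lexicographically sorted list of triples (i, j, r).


Propagating the 34 rank bounds to every northwest block:

  i=1: 0, 0, 1, 1, 1, 1, 1, 1, 1, 1, 1
  i=2: 0, 1, 2, 2, 2, 2, 2, 2, 2, 2, 2
  i=3: 0, 1, 2, 2, 2, 2, 2, 3, 3, 3, 3
  i=4: 0, 1, 2, 2, 2, 2, 2, 3, 3, 4, 4
  i=5: 0, 1, 2, 2, 2, 3, 3, 4, 4, 5, 5
  i=6: 0, 1, 2, 2, 3, 4, 4, 5, 5, 6, 6
  i=7: 0, 1, 2, 2, 3, 4, 5, 6, 6, 7, 7
  i=8: 0, 1, 2, 3, 4, 5, 6, 7, 7, 8, 8
  i=9: 0, 1, 2, 3, 4, 5, 6, 7, 8, 9, 9
  i=10: 1, 2, 3, 4, 5, 6, 7, 8, 9, 10, 10
  i=11: 1, 2, 3, 4, 5, 6, 7, 8, 9, 10, 11

second differences of R give the permutation w = (3, 2, 8, 10, 6, 5, 7, 4, 9, 1, 11).

|D(w)|=23, |Ess(w)|=6:

[(1, 2, 0), (4, 7, 2), (4, 9, 3), (5, 5, 2), (7, 4, 2), (9, 1, 0)]


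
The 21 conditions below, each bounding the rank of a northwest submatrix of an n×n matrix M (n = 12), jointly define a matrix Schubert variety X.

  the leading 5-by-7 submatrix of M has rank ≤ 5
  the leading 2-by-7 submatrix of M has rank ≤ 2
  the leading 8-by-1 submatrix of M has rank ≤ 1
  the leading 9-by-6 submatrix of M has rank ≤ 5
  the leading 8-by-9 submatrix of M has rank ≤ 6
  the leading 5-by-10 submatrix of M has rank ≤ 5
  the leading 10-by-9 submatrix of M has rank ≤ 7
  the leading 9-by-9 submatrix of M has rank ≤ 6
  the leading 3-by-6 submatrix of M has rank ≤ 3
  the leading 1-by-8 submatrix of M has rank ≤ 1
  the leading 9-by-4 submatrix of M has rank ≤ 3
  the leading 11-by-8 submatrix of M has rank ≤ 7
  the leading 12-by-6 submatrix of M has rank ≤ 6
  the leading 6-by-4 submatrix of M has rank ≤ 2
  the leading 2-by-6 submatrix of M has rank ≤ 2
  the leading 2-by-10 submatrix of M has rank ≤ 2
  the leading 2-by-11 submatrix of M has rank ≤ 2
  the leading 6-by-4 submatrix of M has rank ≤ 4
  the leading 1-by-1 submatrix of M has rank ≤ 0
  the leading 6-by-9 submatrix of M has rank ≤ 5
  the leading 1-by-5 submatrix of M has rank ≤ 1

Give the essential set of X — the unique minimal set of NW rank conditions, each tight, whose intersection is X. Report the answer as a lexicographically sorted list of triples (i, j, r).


Recovering R(i,j) via the rank-extension bound from the 21 conditions:

  0 | 1 | 1 | 1 | 1 | 1 | 1 | 1 | 1 | 1 | 1 | 1
  1 | 2 | 2 | 2 | 2 | 2 | 2 | 2 | 2 | 2 | 2 | 2
  1 | 2 | 2 | 2 | 3 | 3 | 3 | 3 | 3 | 3 | 3 | 3
  1 | 2 | 2 | 2 | 3 | 4 | 4 | 4 | 4 | 4 | 4 | 4
  1 | 2 | 2 | 2 | 3 | 4 | 5 | 5 | 5 | 5 | 5 | 5
  1 | 2 | 2 | 2 | 3 | 4 | 5 | 5 | 5 | 6 | 6 | 6
  1 | 2 | 3 | 3 | 4 | 5 | 6 | 6 | 6 | 7 | 7 | 7
  1 | 2 | 3 | 3 | 4 | 5 | 6 | 6 | 6 | 7 | 8 | 8
  1 | 2 | 3 | 3 | 4 | 5 | 6 | 6 | 6 | 7 | 8 | 9
  1 | 2 | 3 | 4 | 5 | 6 | 7 | 7 | 7 | 8 | 9 | 10
  1 | 2 | 3 | 4 | 5 | 6 | 7 | 7 | 8 | 9 | 10 | 11
  1 | 2 | 3 | 4 | 5 | 6 | 7 | 8 | 9 | 10 | 11 | 12

hence w(1..12) = (2, 1, 5, 6, 7, 10, 3, 11, 12, 4, 9, 8).

Rothe diagram D(w) (18 cells), 6 SE-corners (essential conditions):

[(1, 1, 0), (6, 4, 2), (6, 9, 5), (9, 4, 3), (9, 9, 6), (11, 8, 7)]


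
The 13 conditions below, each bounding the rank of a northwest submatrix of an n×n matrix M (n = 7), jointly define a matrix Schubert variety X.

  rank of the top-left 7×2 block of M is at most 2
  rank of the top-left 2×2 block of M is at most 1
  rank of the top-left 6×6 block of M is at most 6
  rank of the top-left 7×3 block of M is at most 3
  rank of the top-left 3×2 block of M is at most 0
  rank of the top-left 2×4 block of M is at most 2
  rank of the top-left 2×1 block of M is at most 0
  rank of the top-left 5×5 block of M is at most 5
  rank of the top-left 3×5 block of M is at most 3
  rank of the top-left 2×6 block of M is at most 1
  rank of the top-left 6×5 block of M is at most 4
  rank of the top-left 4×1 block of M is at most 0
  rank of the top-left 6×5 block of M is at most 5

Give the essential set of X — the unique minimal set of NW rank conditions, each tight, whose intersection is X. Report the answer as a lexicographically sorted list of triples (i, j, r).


Rank table r_w(7×7) implied by the 13 constraints:

  i=1: 0, 0, 1, 1, 1, 1, 1
  i=2: 0, 0, 1, 1, 1, 1, 2
  i=3: 0, 0, 1, 2, 2, 2, 3
  i=4: 0, 1, 2, 3, 3, 3, 4
  i=5: 1, 2, 3, 4, 4, 4, 5
  i=6: 1, 2, 3, 4, 4, 5, 6
  i=7: 1, 2, 3, 4, 5, 6, 7

giving w = (3, 7, 4, 2, 1, 6, 5) via Δ²R.

4 SE-corners of the 11-cell Rothe diagram give Ess(w):

[(2, 6, 1), (3, 2, 0), (4, 1, 0), (6, 5, 4)]


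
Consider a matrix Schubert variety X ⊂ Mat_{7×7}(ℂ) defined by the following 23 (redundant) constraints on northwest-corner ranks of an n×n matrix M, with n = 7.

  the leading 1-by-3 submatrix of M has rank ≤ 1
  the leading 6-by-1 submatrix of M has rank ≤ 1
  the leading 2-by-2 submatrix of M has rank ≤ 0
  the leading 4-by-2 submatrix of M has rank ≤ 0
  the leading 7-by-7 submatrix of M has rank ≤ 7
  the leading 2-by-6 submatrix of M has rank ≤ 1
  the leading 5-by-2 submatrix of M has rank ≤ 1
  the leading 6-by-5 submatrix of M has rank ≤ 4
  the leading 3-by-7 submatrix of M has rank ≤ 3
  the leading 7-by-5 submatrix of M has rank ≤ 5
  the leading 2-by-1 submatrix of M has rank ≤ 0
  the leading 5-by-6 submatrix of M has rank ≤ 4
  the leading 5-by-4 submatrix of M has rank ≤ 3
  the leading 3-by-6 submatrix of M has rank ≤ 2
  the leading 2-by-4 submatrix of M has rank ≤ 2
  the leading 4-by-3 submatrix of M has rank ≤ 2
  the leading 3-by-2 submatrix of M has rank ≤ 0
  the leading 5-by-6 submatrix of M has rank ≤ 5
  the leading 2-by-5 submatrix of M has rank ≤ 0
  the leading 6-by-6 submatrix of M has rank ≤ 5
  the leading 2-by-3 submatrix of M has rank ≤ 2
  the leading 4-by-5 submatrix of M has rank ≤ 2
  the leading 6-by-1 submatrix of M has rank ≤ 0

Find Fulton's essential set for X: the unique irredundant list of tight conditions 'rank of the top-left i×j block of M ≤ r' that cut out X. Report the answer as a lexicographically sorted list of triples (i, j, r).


Reconstructing r_w from the 23 given conditions:

  0, 0, 0, 0, 0, 1, 1
  0, 0, 0, 0, 0, 1, 2
  0, 0, 1, 1, 1, 2, 3
  0, 0, 1, 2, 2, 3, 4
  0, 1, 2, 3, 3, 4, 5
  0, 1, 2, 3, 4, 5, 6
  1, 2, 3, 4, 5, 6, 7

the unique w with this rank table is (6, 7, 3, 4, 2, 5, 1).

3 SE-corners of the 16-cell Rothe diagram give Ess(w):

[(2, 5, 0), (4, 2, 0), (6, 1, 0)]


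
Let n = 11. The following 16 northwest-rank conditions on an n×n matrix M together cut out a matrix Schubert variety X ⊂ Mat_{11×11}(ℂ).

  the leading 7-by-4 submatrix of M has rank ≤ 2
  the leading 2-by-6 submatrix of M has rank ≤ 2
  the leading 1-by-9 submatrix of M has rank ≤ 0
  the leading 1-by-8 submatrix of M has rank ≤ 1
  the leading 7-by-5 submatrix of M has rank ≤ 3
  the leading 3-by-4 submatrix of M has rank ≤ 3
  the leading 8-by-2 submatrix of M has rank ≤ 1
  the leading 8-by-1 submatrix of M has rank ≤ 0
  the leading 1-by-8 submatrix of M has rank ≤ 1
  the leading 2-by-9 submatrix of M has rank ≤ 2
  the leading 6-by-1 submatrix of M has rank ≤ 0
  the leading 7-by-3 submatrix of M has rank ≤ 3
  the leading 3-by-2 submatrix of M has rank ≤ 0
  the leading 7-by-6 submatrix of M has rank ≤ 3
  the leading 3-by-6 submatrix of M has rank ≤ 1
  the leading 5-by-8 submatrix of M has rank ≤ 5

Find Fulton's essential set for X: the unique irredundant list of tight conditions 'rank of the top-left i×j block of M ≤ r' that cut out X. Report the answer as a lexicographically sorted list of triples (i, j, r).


Recovering R(i,j) via the rank-extension bound from the 16 conditions:

  row 1: 0  0  0  0  0  0  0  0  0  1  1
  row 2: 0  0  1  1  1  1  1  1  1  2  2
  row 3: 0  0  1  1  1  1  2  2  2  3  3
  row 4: 0  1  2  2  2  2  3  3  3  4  4
  row 5: 0  1  2  2  3  3  4  4  4  5  5
  row 6: 0  1  2  2  3  3  4  5  5  6  6
  row 7: 0  1  2  2  3  3  4  5  6  7  7
  row 8: 0  1  2  3  4  4  5  6  7  8  8
  row 9: 1  2  3  4  5  5  6  7  8  9  9
  row 10: 1  2  3  4  5  6  7  8  9  10  10
  row 11: 1  2  3  4  5  6  7  8  9  10  11

second differences of R give the permutation w = (10, 3, 7, 2, 5, 8, 9, 4, 1, 6, 11).

Fulton essential set (6 of the 26 Rothe cells):

[(1, 9, 0), (3, 2, 0), (3, 6, 1), (7, 4, 2), (7, 6, 3), (8, 1, 0)]


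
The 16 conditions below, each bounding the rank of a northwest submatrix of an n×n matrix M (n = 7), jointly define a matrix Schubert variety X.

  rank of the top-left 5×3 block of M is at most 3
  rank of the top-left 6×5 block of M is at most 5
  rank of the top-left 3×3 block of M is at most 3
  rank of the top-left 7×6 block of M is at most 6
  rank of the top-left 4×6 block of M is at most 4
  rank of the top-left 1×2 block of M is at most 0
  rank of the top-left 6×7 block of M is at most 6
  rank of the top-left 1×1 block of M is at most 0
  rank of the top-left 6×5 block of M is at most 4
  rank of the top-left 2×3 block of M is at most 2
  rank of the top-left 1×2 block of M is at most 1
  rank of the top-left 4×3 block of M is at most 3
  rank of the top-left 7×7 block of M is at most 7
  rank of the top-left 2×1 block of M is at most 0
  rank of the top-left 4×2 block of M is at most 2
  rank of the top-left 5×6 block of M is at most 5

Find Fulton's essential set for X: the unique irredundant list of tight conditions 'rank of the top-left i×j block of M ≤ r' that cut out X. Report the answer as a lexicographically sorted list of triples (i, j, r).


Recovering R(i,j) via the rank-extension bound from the 16 conditions:

  R[1]: 0  0  1  1  1  1  1
  R[2]: 0  1  2  2  2  2  2
  R[3]: 1  2  3  3  3  3  3
  R[4]: 1  2  3  4  4  4  4
  R[5]: 1  2  3  4  4  5  5
  R[6]: 1  2  3  4  4  5  6
  R[7]: 1  2  3  4  5  6  7

reading off 1-entries of Δ²R: w = (3, 2, 1, 4, 6, 7, 5).

Fulton essential set (3 of the 5 Rothe cells):

[(1, 2, 0), (2, 1, 0), (6, 5, 4)]


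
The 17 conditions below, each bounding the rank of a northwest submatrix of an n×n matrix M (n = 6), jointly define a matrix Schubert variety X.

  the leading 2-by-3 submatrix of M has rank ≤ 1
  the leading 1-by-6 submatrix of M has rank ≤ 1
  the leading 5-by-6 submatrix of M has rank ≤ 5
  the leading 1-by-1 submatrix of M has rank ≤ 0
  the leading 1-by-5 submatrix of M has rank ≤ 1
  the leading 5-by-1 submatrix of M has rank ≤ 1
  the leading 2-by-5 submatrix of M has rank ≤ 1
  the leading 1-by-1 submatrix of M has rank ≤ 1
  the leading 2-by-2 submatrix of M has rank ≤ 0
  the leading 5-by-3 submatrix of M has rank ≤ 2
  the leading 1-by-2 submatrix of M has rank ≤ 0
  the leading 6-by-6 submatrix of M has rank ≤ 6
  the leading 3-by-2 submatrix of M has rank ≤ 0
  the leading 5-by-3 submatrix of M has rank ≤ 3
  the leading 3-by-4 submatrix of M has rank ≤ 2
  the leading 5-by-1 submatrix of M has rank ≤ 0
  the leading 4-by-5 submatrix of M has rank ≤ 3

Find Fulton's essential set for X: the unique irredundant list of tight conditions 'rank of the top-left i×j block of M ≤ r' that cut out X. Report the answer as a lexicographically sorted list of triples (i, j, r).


Propagating the 17 rank bounds to every northwest block:

  i=1: 0 | 0 | 1 | 1 | 1 | 1
  i=2: 0 | 0 | 1 | 1 | 1 | 2
  i=3: 0 | 0 | 1 | 2 | 2 | 3
  i=4: 0 | 1 | 2 | 3 | 3 | 4
  i=5: 0 | 1 | 2 | 3 | 4 | 5
  i=6: 1 | 2 | 3 | 4 | 5 | 6

giving w = (3, 6, 4, 2, 5, 1) via Δ²R.

D(w) has 10 cells with 3 SE-corners; essential set:

[(2, 5, 1), (3, 2, 0), (5, 1, 0)]


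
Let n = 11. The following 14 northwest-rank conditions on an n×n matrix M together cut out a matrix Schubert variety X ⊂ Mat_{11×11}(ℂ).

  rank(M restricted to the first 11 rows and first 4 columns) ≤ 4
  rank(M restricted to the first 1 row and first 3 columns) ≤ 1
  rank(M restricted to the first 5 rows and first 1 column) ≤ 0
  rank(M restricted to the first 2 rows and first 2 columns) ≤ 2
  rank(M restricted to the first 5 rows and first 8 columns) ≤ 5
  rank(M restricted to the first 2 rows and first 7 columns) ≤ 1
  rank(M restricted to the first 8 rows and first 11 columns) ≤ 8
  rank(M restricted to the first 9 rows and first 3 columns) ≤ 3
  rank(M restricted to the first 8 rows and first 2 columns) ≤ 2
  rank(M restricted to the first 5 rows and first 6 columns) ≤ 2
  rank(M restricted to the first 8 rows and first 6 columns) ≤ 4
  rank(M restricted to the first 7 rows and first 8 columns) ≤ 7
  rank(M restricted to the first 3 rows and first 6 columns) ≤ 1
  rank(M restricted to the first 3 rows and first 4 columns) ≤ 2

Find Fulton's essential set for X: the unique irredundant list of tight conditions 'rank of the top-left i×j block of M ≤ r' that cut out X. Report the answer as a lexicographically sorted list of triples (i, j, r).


Reconstructing r_w from the 14 given conditions:

  i=1: 0 | 1 | 1 | 1 | 1 | 1 | 1 | 1 | 1 | 1 | 1
  i=2: 0 | 1 | 1 | 1 | 1 | 1 | 1 | 2 | 2 | 2 | 2
  i=3: 0 | 1 | 1 | 1 | 1 | 1 | 2 | 3 | 3 | 3 | 3
  i=4: 0 | 1 | 2 | 2 | 2 | 2 | 3 | 4 | 4 | 4 | 4
  i=5: 0 | 1 | 2 | 2 | 2 | 2 | 3 | 4 | 5 | 5 | 5
  i=6: 1 | 2 | 3 | 3 | 3 | 3 | 4 | 5 | 6 | 6 | 6
  i=7: 1 | 2 | 3 | 4 | 4 | 4 | 5 | 6 | 7 | 7 | 7
  i=8: 1 | 2 | 3 | 4 | 4 | 4 | 5 | 6 | 7 | 8 | 8
  i=9: 1 | 2 | 3 | 4 | 5 | 5 | 6 | 7 | 8 | 9 | 9
  i=10: 1 | 2 | 3 | 4 | 5 | 6 | 7 | 8 | 9 | 10 | 10
  i=11: 1 | 2 | 3 | 4 | 5 | 6 | 7 | 8 | 9 | 10 | 11

second differences of R give the permutation w = (2, 8, 7, 3, 9, 1, 4, 10, 5, 6, 11).

5 SE-corners of the 19-cell Rothe diagram give Ess(w):

[(2, 7, 1), (3, 6, 1), (5, 1, 0), (5, 6, 2), (8, 6, 4)]


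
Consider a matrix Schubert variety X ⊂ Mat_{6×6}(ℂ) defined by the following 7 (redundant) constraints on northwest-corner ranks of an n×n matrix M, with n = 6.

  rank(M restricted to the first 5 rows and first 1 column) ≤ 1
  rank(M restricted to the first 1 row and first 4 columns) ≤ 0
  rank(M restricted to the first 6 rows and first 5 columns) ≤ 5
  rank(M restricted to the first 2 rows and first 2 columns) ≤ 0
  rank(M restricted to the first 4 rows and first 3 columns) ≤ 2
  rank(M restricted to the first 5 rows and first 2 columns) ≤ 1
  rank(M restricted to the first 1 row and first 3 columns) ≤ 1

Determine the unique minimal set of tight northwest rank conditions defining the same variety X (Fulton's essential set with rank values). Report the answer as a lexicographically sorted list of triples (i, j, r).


Recovering R(i,j) via the rank-extension bound from the 7 conditions:

  i=1: 0  0  0  0  1  1
  i=2: 0  0  1  1  2  2
  i=3: 1  1  2  2  3  3
  i=4: 1  1  2  3  4  4
  i=5: 1  1  2  3  4  5
  i=6: 1  2  3  4  5  6

second differences of R give the permutation w = (5, 3, 1, 4, 6, 2).

|D(w)|=8, |Ess(w)|=3:

[(1, 4, 0), (2, 2, 0), (5, 2, 1)]


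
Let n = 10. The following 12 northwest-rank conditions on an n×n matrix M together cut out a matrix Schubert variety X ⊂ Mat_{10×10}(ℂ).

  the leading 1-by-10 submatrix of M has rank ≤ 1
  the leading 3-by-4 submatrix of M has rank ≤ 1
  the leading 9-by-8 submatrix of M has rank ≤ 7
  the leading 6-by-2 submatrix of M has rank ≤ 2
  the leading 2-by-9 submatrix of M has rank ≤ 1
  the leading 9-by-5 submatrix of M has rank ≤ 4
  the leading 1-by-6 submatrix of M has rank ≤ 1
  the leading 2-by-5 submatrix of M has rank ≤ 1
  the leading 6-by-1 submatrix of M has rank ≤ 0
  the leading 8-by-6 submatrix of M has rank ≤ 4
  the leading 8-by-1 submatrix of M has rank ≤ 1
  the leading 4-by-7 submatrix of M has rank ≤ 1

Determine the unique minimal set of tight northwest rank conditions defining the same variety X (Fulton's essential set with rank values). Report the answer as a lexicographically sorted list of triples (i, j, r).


Computing R[i][j] = min implied NW-rank bound (n=10, 12 conditions):

  i=1: 0 1 1 1 1 1 1 1 1 1
  i=2: 0 1 1 1 1 1 1 1 1 2
  i=3: 0 1 1 1 1 1 1 2 2 3
  i=4: 0 1 1 1 1 1 1 2 3 4
  i=5: 0 1 2 2 2 2 2 3 4 5
  i=6: 0 1 2 3 3 3 3 4 5 6
  i=7: 1 2 3 4 4 4 4 5 6 7
  i=8: 1 2 3 4 4 4 5 6 7 8
  i=9: 1 2 3 4 4 5 6 7 8 9
  i=10: 1 2 3 4 5 6 7 8 9 10

the unique w with this rank table is (2, 10, 8, 9, 3, 4, 1, 7, 6, 5).

Rothe diagram D(w) (26 cells), 5 SE-corners (essential conditions):

[(2, 9, 1), (4, 7, 1), (6, 1, 0), (8, 6, 4), (9, 5, 4)]


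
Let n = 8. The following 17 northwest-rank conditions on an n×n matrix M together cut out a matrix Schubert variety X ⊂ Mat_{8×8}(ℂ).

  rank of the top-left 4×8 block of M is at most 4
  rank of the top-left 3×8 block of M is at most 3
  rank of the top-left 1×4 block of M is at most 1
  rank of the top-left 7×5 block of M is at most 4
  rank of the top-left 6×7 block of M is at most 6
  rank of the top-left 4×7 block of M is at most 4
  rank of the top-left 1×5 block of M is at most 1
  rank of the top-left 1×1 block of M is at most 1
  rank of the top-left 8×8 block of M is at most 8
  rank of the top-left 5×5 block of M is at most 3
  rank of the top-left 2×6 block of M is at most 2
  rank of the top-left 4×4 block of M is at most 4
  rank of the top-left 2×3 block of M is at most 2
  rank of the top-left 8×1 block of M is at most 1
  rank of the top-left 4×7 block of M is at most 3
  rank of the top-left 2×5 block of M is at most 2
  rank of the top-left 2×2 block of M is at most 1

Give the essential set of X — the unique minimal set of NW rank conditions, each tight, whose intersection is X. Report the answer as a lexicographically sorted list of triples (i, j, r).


Propagating the 17 rank bounds to every northwest block:

  R[1]: 1  1  1  1  1  1  1  1
  R[2]: 1  1  2  2  2  2  2  2
  R[3]: 1  2  3  3  3  3  3  3
  R[4]: 1  2  3  3  3  3  3  4
  R[5]: 1  2  3  3  3  4  4  5
  R[6]: 1  2  3  4  4  5  5  6
  R[7]: 1  2  3  4  4  5  6  7
  R[8]: 1  2  3  4  5  6  7  8

reading off 1-entries of Δ²R: w = (1, 3, 2, 8, 6, 4, 7, 5).

D(w) has 8 cells with 4 SE-corners; essential set:

[(2, 2, 1), (4, 7, 3), (5, 5, 3), (7, 5, 4)]


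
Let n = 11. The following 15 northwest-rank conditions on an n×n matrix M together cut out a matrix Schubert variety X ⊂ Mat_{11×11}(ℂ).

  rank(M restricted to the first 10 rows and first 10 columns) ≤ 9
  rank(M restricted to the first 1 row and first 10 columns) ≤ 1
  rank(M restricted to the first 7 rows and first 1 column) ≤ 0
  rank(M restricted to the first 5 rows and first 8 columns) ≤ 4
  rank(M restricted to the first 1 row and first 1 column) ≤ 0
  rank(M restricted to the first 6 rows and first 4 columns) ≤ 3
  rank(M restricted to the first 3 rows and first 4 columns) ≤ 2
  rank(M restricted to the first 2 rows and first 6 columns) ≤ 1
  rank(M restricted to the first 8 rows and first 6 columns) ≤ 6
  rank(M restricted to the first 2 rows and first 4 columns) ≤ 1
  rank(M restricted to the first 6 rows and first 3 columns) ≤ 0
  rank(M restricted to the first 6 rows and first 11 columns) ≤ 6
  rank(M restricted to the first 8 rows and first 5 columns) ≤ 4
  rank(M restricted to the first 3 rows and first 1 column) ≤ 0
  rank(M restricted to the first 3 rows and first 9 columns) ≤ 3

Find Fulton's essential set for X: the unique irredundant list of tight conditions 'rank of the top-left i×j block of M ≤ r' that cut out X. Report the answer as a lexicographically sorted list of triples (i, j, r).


Reconstructing r_w from the 15 given conditions:

  row 1: 0 0 0 1 1 1 1 1 1 1 1
  row 2: 0 0 0 1 1 1 2 2 2 2 2
  row 3: 0 0 0 1 2 2 3 3 3 3 3
  row 4: 0 0 0 1 2 3 4 4 4 4 4
  row 5: 0 0 0 1 2 3 4 4 5 5 5
  row 6: 0 0 0 1 2 3 4 5 6 6 6
  row 7: 0 1 1 2 3 4 5 6 7 7 7
  row 8: 1 2 2 3 4 5 6 7 8 8 8
  row 9: 1 2 3 4 5 6 7 8 9 9 9
  row 10: 1 2 3 4 5 6 7 8 9 9 10
  row 11: 1 2 3 4 5 6 7 8 9 10 11

reading off 1-entries of Δ²R: w = (4, 7, 5, 6, 9, 8, 2, 1, 3, 11, 10).

Fulton essential set (5 of the 23 Rothe cells):

[(2, 6, 1), (5, 8, 4), (6, 3, 0), (7, 1, 0), (10, 10, 9)]


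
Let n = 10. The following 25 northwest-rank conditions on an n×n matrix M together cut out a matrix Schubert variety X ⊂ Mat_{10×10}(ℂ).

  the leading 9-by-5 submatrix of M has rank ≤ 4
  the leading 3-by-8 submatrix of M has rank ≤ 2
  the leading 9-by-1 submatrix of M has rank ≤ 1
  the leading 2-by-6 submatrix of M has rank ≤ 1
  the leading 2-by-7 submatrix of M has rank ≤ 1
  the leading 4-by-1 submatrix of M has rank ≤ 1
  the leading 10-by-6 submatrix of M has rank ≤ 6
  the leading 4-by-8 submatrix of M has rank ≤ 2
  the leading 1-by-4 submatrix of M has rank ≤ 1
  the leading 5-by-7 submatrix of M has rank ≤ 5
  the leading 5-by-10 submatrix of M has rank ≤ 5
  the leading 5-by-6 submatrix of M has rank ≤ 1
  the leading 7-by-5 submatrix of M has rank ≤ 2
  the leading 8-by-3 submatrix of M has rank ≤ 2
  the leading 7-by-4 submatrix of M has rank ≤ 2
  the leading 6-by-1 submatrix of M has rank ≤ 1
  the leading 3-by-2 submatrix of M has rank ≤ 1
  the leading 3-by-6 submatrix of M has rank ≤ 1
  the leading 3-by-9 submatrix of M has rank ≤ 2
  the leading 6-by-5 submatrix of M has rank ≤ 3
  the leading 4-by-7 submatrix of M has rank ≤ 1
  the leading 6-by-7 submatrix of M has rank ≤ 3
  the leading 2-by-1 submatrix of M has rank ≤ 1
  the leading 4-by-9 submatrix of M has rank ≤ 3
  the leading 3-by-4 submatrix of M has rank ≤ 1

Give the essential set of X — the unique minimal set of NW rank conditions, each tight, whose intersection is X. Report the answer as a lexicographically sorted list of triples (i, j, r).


The tightest implied rank at each (i,j), from the 25 conditions:

  row 1: 1 1 1 1 1 1 1 1 1 1
  row 2: 1 1 1 1 1 1 1 2 2 2
  row 3: 1 1 1 1 1 1 1 2 2 3
  row 4: 1 1 1 1 1 1 1 2 3 4
  row 5: 1 1 1 1 1 1 2 3 4 5
  row 6: 1 2 2 2 2 2 3 4 5 6
  row 7: 1 2 2 2 2 3 4 5 6 7
  row 8: 1 2 2 3 3 4 5 6 7 8
  row 9: 1 2 3 4 4 5 6 7 8 9
  row 10: 1 2 3 4 5 6 7 8 9 10

the unique w with this rank table is (1, 8, 10, 9, 7, 2, 6, 4, 3, 5).

ℓ(w)=28; the 5 essential cells (i,j,r):

[(3, 9, 2), (4, 7, 1), (5, 6, 1), (7, 5, 2), (8, 3, 2)]


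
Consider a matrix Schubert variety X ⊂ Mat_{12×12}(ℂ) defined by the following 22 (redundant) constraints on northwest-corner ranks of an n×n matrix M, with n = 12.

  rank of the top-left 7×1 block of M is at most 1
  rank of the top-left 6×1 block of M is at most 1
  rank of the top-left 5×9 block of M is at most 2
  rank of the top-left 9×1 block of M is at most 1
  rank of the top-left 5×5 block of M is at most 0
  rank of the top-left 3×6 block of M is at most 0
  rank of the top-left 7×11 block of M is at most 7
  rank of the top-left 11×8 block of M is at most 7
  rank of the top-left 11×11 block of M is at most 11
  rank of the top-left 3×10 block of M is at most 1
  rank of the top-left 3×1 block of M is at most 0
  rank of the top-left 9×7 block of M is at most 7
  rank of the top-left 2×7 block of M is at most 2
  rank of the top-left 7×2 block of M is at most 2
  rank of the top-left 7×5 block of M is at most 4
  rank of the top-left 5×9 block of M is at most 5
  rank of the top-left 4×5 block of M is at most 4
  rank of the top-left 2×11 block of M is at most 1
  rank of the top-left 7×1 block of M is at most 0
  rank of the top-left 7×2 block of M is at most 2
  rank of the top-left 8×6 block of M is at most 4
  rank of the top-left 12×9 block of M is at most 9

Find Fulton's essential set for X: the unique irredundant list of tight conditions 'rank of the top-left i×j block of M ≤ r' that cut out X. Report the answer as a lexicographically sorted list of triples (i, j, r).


Computing R[i][j] = min implied NW-rank bound (n=12, 22 conditions):

  0, 0, 0, 0, 0, 0, 1, 1, 1, 1, 1, 1
  0, 0, 0, 0, 0, 0, 1, 1, 1, 1, 1, 2
  0, 0, 0, 0, 0, 0, 1, 1, 1, 1, 2, 3
  0, 0, 0, 0, 0, 1, 2, 2, 2, 2, 3, 4
  0, 0, 0, 0, 0, 1, 2, 2, 2, 3, 4, 5
  0, 1, 1, 1, 1, 2, 3, 3, 3, 4, 5, 6
  0, 1, 2, 2, 2, 3, 4, 4, 4, 5, 6, 7
  1, 2, 3, 3, 3, 4, 5, 5, 5, 6, 7, 8
  1, 2, 3, 4, 4, 5, 6, 6, 6, 7, 8, 9
  1, 2, 3, 4, 5, 6, 7, 7, 7, 8, 9, 10
  1, 2, 3, 4, 5, 6, 7, 7, 8, 9, 10, 11
  1, 2, 3, 4, 5, 6, 7, 8, 9, 10, 11, 12

hence w(1..12) = (7, 12, 11, 6, 10, 2, 3, 1, 4, 5, 9, 8).

Fulton essential set (7 of the 40 Rothe cells):

[(2, 11, 1), (3, 6, 0), (3, 10, 1), (5, 5, 0), (5, 9, 2), (7, 1, 0), (11, 8, 7)]


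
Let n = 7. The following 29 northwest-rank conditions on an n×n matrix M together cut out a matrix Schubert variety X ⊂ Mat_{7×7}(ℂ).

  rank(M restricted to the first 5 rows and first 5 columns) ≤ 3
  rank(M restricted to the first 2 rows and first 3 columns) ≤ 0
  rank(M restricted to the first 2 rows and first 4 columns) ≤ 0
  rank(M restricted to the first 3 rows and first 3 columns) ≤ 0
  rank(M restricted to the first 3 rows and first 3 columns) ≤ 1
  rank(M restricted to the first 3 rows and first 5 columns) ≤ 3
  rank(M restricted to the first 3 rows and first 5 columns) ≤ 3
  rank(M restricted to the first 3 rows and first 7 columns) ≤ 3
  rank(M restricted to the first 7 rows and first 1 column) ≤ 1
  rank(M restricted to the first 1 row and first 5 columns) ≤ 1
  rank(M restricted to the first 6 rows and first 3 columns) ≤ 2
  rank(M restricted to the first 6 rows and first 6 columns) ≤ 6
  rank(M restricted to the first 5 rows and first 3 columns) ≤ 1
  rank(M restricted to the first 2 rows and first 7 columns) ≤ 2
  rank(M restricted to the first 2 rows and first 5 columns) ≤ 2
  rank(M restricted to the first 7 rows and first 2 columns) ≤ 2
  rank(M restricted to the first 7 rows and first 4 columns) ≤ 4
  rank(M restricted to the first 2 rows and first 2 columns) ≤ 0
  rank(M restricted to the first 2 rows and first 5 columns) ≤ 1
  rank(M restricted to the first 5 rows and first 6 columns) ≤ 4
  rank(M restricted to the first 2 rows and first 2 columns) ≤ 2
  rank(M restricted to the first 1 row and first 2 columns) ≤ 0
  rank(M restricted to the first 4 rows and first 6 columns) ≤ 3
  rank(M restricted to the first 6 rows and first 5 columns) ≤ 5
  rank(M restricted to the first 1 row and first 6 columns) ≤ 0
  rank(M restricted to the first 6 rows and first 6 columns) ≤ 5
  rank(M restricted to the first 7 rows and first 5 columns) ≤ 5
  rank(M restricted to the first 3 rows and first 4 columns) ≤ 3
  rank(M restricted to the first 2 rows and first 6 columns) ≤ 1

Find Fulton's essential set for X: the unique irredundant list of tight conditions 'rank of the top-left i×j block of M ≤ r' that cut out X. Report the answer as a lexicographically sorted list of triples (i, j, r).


Computing R[i][j] = min implied NW-rank bound (n=7, 29 conditions):

  i=1: 0  0  0  0  0  0  1
  i=2: 0  0  0  0  1  1  2
  i=3: 0  0  0  1  2  2  3
  i=4: 1  1  1  2  3  3  4
  i=5: 1  1  1  2  3  4  5
  i=6: 1  2  2  3  4  5  6
  i=7: 1  2  3  4  5  6  7

second differences of R give the permutation w = (7, 5, 4, 1, 6, 2, 3).

|D(w)|=15, |Ess(w)|=4:

[(1, 6, 0), (2, 4, 0), (3, 3, 0), (5, 3, 1)]
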